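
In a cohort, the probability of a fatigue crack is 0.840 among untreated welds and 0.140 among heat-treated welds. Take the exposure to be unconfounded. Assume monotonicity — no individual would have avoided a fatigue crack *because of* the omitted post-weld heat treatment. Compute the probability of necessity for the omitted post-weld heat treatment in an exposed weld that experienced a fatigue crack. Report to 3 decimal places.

Let p₁ = 0.84, p₀ = 0.14.
Under exogeneity and monotonicity, PN = (p₁ − p₀) / p₁.
PN = (0.84 − 0.14) / 0.84 = 0.7 / 0.84 ≈ 0.8333

PN ≈ 0.833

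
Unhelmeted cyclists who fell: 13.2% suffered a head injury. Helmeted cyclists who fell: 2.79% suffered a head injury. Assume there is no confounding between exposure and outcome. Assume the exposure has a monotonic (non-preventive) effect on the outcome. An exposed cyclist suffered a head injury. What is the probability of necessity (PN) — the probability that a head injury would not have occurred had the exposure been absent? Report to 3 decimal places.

p₁ = 0.132, p₀ = 0.0279.
Under exogeneity and monotonicity, PN = (p₁ − p₀) / p₁.
PN = (0.132 − 0.0279) / 0.132 = 0.1041 / 0.132 ≈ 0.7886

PN ≈ 0.789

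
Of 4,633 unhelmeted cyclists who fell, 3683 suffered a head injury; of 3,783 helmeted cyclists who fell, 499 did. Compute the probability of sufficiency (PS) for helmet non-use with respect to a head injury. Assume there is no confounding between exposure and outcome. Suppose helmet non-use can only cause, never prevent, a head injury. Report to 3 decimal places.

PS ≈ 0.764

p₁ = P(outcome | exposed) = 3683/4633 = 0.79495
p₀ = P(outcome | unexposed) = 499/3783 = 0.13191
Under exogeneity and monotonicity, PS = (p₁ − p₀) / (1 − p₀).
PS = (0.79495 − 0.13191) / (1 − 0.13191) = 0.66304 / 0.86809 ≈ 0.7638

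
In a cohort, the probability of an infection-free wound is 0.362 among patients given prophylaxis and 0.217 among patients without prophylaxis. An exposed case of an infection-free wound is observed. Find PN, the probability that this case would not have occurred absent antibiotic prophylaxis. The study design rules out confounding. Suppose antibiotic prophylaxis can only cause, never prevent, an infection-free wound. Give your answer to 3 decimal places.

Let p₁ = 0.362, p₀ = 0.217.
Under exogeneity and monotonicity, PN = (p₁ − p₀) / p₁.
PN = (0.362 − 0.217) / 0.362 = 0.145 / 0.362 ≈ 0.4006

PN ≈ 0.401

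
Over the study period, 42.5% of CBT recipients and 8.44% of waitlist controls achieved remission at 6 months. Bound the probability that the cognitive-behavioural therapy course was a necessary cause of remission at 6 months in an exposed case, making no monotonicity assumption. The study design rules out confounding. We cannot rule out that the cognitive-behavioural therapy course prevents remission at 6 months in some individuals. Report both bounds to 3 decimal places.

p₁ = 0.425, p₀ = 0.0844.
Under exogeneity alone the bounds on PN are max{0,(p₁−p₀)/p₁} ≤ PN ≤ min{1,(1−p₀)/p₁}.
  lower = (p₁ − p₀)/p₁ = 0.3406 / 0.425 ≈ 0.8014
  upper = min{1, (1 − p₀)/p₁} = 0.9156 / 0.425 ≈ 2.1544 → capped at 1

0.801 ≤ PN ≤ 1.000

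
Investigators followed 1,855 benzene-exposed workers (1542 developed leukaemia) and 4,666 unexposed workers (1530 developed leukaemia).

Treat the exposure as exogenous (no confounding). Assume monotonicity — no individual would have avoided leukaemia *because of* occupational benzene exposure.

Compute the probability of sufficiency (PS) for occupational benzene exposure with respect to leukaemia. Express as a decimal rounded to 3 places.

PS ≈ 0.749

p₁ = P(outcome | exposed) = 1542/1855 = 0.83127
p₀ = P(outcome | unexposed) = 1530/4666 = 0.3279
Under exogeneity and monotonicity, PS = (p₁ − p₀) / (1 − p₀).
PS = (0.83127 − 0.3279) / (1 − 0.3279) = 0.50336 / 0.6721 ≈ 0.7489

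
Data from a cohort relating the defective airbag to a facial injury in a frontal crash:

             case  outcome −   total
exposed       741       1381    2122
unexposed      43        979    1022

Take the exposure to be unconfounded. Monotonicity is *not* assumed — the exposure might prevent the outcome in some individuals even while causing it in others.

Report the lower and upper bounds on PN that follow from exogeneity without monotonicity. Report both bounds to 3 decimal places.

0.880 ≤ PN ≤ 1.000

p₁ = P(outcome | exposed) = 741/2122 = 0.3492
p₀ = P(outcome | unexposed) = 43/1022 = 0.042074
Under exogeneity alone the bounds on PN are max{0,(p₁−p₀)/p₁} ≤ PN ≤ min{1,(1−p₀)/p₁}.
  lower = (p₁ − p₀)/p₁ = 0.30712 / 0.3492 ≈ 0.8795
  upper = min{1, (1 − p₀)/p₁} = 0.95793 / 0.3492 ≈ 2.7432 → capped at 1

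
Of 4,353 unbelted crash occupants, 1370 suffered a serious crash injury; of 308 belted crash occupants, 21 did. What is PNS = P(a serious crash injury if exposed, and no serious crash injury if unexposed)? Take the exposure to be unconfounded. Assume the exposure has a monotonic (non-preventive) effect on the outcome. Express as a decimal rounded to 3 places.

p₁ = P(outcome | exposed) = 1370/4353 = 0.31473
p₀ = P(outcome | unexposed) = 21/308 = 0.068182
Under exogeneity and monotonicity, PNS = p₁ − p₀.
PNS = 0.31473 − 0.068182 = 0.24654

PNS ≈ 0.247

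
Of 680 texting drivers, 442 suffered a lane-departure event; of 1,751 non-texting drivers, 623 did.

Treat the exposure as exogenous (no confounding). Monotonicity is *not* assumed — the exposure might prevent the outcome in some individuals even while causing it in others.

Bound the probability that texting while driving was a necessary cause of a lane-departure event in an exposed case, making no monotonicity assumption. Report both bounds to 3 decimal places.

p₁ = P(outcome | exposed) = 442/680 = 0.65
p₀ = P(outcome | unexposed) = 623/1751 = 0.3558
Under exogeneity alone the bounds on PN are max{0,(p₁−p₀)/p₁} ≤ PN ≤ min{1,(1−p₀)/p₁}.
  lower = (p₁ − p₀)/p₁ = 0.2942 / 0.65 ≈ 0.4526
  upper = min{1, (1 − p₀)/p₁} = 0.6442 / 0.65 ≈ 0.9911

0.453 ≤ PN ≤ 0.991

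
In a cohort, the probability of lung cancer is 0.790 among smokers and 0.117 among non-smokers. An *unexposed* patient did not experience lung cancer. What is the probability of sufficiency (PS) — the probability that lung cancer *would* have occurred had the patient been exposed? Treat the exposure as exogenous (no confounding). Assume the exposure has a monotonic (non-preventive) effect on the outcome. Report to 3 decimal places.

PS ≈ 0.762

Let p₁ = 0.79, p₀ = 0.117.
Under exogeneity and monotonicity, PS = (p₁ − p₀) / (1 − p₀).
PS = (0.79 − 0.117) / (1 − 0.117) = 0.673 / 0.883 ≈ 0.7622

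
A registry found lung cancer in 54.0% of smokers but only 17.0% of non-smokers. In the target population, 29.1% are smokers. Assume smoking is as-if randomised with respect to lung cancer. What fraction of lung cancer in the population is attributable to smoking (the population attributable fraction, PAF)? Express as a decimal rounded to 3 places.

p₁ = 0.54, p₀ = 0.17.
Overall risk P(Y=1) = π·p₁ + (1−π)·p₀ = 0.291×0.54 + 0.709×0.17 = 0.27767.
Under exogeneity, PAF = [P(Y=1) − p₀] / P(Y=1).
PAF = (0.27767 − 0.17) / 0.27767 ≈ 0.3878

PAF ≈ 0.388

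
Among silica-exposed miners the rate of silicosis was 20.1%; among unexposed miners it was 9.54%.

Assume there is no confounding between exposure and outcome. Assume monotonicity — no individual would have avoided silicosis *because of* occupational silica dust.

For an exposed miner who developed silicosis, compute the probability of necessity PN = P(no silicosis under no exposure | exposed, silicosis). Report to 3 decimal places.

p₁ = 0.201, p₀ = 0.0954.
Under exogeneity and monotonicity, PN = (p₁ − p₀) / p₁.
PN = (0.201 − 0.0954) / 0.201 = 0.1056 / 0.201 ≈ 0.5254

PN ≈ 0.525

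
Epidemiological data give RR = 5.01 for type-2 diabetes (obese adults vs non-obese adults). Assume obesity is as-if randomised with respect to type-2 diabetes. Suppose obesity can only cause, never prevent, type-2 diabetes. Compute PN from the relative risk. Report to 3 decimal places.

Under exogeneity and monotonicity, PN = (RR − 1) / RR = 1 − 1/RR.
PN = (5.01 − 1) / 5.01 = 4.01 / 5.01 ≈ 0.8004

PN ≈ 0.800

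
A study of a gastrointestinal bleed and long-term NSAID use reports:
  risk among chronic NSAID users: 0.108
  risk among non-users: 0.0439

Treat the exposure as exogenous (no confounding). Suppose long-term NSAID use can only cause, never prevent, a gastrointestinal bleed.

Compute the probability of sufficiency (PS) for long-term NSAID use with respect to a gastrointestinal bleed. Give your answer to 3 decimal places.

Let p₁ = 0.108, p₀ = 0.0439.
Under exogeneity and monotonicity, PS = (p₁ − p₀) / (1 − p₀).
PS = (0.108 − 0.0439) / (1 − 0.0439) = 0.0641 / 0.9561 ≈ 0.0670

PS ≈ 0.067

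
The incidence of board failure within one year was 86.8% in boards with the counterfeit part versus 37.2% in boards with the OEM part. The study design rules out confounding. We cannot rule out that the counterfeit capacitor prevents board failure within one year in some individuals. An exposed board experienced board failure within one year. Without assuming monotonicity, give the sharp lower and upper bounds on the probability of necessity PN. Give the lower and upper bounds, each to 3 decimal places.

0.571 ≤ PN ≤ 0.724

p₁ = 0.868, p₀ = 0.372.
Under exogeneity alone the bounds on PN are max{0,(p₁−p₀)/p₁} ≤ PN ≤ min{1,(1−p₀)/p₁}.
  lower = (p₁ − p₀)/p₁ = 0.496 / 0.868 ≈ 0.5714
  upper = min{1, (1 − p₀)/p₁} = 0.628 / 0.868 ≈ 0.7235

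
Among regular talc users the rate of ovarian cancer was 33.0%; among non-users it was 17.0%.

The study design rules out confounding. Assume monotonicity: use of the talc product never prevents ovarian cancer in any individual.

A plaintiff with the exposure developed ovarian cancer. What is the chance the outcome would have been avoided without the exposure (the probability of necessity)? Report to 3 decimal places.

PN ≈ 0.485

p₁ = 0.33, p₀ = 0.17.
Under exogeneity and monotonicity, PN = (p₁ − p₀) / p₁.
PN = (0.33 − 0.17) / 0.33 = 0.16 / 0.33 ≈ 0.4848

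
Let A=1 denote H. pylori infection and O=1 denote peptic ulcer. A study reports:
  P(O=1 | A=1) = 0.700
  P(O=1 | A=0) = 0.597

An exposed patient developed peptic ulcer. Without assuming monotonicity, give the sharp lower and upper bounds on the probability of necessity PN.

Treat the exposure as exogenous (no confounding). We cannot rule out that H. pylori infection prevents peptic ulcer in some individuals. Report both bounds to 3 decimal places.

Let p₁ = 0.7, p₀ = 0.597.
Under exogeneity alone the bounds on PN are max{0,(p₁−p₀)/p₁} ≤ PN ≤ min{1,(1−p₀)/p₁}.
  lower = (p₁ − p₀)/p₁ = 0.103 / 0.7 ≈ 0.1471
  upper = min{1, (1 − p₀)/p₁} = 0.403 / 0.7 ≈ 0.5757

0.147 ≤ PN ≤ 0.576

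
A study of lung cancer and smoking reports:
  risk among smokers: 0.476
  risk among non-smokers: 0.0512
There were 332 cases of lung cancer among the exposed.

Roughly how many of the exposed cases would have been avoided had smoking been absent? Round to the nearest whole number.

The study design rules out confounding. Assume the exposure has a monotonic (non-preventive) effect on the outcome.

about 296 cases

Let p₁ = 0.476, p₀ = 0.0512.
PN = (p₁ − p₀)/p₁ = (0.476 − 0.0512) / 0.476 ≈ 0.89244.
Attributable cases ≈ PN × (exposed cases) = 0.89244 × 332 ≈ 296.29.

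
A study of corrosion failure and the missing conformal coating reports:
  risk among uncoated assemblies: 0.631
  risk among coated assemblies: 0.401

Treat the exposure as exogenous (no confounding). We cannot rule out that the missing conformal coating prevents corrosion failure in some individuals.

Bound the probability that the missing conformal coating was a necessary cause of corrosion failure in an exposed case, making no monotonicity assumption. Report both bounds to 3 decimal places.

Let p₁ = 0.631, p₀ = 0.401.
Under exogeneity alone the bounds on PN are max{0,(p₁−p₀)/p₁} ≤ PN ≤ min{1,(1−p₀)/p₁}.
  lower = (p₁ − p₀)/p₁ = 0.23 / 0.631 ≈ 0.3645
  upper = min{1, (1 − p₀)/p₁} = 0.599 / 0.631 ≈ 0.9493

0.365 ≤ PN ≤ 0.949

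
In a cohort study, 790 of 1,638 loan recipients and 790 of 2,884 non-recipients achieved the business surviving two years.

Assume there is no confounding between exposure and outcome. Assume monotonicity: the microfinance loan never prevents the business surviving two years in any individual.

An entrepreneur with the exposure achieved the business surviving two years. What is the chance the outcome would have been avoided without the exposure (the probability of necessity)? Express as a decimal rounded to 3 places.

PN ≈ 0.432

p₁ = P(outcome | exposed) = 790/1638 = 0.4823
p₀ = P(outcome | unexposed) = 790/2884 = 0.27393
Under exogeneity and monotonicity, PN = (p₁ − p₀) / p₁.
PN = (0.4823 − 0.27393) / 0.4823 = 0.20837 / 0.4823 ≈ 0.4320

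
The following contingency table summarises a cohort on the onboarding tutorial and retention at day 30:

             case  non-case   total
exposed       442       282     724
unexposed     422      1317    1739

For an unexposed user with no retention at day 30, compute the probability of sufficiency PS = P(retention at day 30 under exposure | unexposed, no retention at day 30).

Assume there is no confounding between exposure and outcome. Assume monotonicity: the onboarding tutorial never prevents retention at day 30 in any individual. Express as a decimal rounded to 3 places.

PS ≈ 0.486

p₁ = P(outcome | exposed) = 442/724 = 0.6105
p₀ = P(outcome | unexposed) = 422/1739 = 0.24267
Under exogeneity and monotonicity, PS = (p₁ − p₀)/(1 − p₀).
PS = (0.6105 − 0.24267) / 0.75733 ≈ 0.4857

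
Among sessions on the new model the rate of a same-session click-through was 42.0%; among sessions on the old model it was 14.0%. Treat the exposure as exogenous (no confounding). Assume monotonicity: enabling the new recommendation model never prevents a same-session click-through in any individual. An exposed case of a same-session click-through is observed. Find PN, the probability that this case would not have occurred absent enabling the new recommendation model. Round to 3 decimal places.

p₁ = 0.42, p₀ = 0.14.
Under exogeneity and monotonicity, PN = (p₁ − p₀) / p₁.
PN = (0.42 − 0.14) / 0.42 = 0.28 / 0.42 ≈ 0.6667

PN ≈ 0.667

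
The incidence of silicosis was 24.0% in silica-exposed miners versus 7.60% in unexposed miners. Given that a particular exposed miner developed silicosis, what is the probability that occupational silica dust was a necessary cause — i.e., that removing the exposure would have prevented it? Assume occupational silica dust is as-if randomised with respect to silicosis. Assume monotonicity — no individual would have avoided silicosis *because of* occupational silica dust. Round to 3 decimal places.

p₁ = 0.24, p₀ = 0.076.
Under exogeneity and monotonicity, PN = (p₁ − p₀) / p₁.
PN = (0.24 − 0.076) / 0.24 = 0.164 / 0.24 ≈ 0.6833

PN ≈ 0.683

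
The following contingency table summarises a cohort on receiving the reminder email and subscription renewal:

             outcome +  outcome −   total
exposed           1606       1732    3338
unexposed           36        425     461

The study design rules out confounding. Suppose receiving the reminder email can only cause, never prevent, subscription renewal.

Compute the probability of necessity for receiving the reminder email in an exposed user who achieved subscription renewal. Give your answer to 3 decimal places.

PN ≈ 0.838

p₁ = P(outcome | exposed) = 1606/3338 = 0.48113
p₀ = P(outcome | unexposed) = 36/461 = 0.078091
Under exogeneity and monotonicity, PN = (p₁ − p₀)/p₁.
PN = (0.48113 − 0.078091) / 0.48113 ≈ 0.8377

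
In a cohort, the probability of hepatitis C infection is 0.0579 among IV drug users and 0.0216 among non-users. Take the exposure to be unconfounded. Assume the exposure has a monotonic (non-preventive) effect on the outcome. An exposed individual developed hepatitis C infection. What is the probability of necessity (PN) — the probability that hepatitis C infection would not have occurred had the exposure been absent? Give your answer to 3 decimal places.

PN ≈ 0.627

Let p₁ = 0.0579, p₀ = 0.0216.
Under exogeneity and monotonicity, PN = (p₁ − p₀) / p₁.
PN = (0.0579 − 0.0216) / 0.0579 = 0.0363 / 0.0579 ≈ 0.6269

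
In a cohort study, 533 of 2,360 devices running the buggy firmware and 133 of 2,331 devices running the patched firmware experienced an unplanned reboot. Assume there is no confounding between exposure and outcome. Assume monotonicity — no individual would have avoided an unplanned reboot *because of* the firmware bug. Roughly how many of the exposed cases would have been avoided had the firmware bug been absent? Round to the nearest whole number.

about 398 cases

p₁ = P(outcome | exposed) = 533/2360 = 0.22585
p₀ = P(outcome | unexposed) = 133/2331 = 0.057057
PN = (p₁ − p₀)/p₁ = (0.22585 − 0.057057) / 0.22585 ≈ 0.74736.
Attributable cases ≈ PN × (exposed cases) = 0.74736 × 533 ≈ 398.35.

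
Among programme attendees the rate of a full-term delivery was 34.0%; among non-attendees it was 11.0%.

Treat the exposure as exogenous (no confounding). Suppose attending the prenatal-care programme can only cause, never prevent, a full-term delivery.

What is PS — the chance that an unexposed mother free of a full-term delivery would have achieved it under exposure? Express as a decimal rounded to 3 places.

p₁ = 0.34, p₀ = 0.11.
Under exogeneity and monotonicity, PS = (p₁ − p₀) / (1 − p₀).
PS = (0.34 − 0.11) / (1 − 0.11) = 0.23 / 0.89 ≈ 0.2584

PS ≈ 0.258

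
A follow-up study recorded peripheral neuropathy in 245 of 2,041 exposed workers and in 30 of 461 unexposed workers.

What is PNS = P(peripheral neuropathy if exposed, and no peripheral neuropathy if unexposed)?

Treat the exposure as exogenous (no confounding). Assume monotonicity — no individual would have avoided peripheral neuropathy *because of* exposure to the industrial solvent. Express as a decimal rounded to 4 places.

p₁ = P(outcome | exposed) = 245/2041 = 0.12004
p₀ = P(outcome | unexposed) = 30/461 = 0.065076
Under exogeneity and monotonicity, PNS = p₁ − p₀.
PNS = 0.12004 − 0.065076 = 0.054963

PNS ≈ 0.0550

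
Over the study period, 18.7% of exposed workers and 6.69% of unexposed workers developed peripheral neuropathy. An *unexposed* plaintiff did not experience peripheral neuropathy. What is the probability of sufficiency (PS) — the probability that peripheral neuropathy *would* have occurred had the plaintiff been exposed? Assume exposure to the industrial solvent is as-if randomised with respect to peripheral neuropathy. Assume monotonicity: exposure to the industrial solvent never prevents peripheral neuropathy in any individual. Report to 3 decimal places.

p₁ = 0.187, p₀ = 0.0669.
Under exogeneity and monotonicity, PS = (p₁ − p₀) / (1 − p₀).
PS = (0.187 − 0.0669) / (1 − 0.0669) = 0.1201 / 0.9331 ≈ 0.1287

PS ≈ 0.129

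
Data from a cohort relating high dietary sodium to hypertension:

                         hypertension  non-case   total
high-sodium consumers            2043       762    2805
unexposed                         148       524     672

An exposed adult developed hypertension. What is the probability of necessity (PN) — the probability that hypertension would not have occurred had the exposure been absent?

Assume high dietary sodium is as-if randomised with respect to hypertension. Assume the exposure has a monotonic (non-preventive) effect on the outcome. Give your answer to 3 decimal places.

PN ≈ 0.698

p₁ = P(outcome | exposed) = 2043/2805 = 0.72834
p₀ = P(outcome | unexposed) = 148/672 = 0.22024
Under exogeneity and monotonicity, PN = (p₁ − p₀)/p₁.
PN = (0.72834 − 0.22024) / 0.72834 ≈ 0.6976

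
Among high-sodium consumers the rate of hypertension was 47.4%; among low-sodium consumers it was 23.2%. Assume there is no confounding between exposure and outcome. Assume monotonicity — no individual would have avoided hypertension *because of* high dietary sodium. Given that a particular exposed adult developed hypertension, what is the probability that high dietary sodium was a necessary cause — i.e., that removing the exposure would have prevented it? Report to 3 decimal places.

PN ≈ 0.511

p₁ = 0.474, p₀ = 0.232.
Under exogeneity and monotonicity, PN = (p₁ − p₀) / p₁.
PN = (0.474 − 0.232) / 0.474 = 0.242 / 0.474 ≈ 0.5105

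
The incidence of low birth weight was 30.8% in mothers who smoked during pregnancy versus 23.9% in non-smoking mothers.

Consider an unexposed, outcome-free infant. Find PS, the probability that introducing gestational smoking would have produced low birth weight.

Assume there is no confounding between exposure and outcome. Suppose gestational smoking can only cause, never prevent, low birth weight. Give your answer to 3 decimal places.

PS ≈ 0.091

p₁ = 0.308, p₀ = 0.239.
Under exogeneity and monotonicity, PS = (p₁ − p₀) / (1 − p₀).
PS = (0.308 − 0.239) / (1 − 0.239) = 0.069 / 0.761 ≈ 0.0907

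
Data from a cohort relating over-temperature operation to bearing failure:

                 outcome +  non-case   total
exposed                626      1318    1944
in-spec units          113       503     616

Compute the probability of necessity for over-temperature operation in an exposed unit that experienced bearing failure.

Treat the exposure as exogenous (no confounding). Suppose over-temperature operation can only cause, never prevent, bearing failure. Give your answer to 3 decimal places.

p₁ = P(outcome | exposed) = 626/1944 = 0.32202
p₀ = P(outcome | unexposed) = 113/616 = 0.18344
Under exogeneity and monotonicity, PN = (p₁ − p₀)/p₁.
PN = (0.32202 − 0.18344) / 0.32202 ≈ 0.4303

PN ≈ 0.430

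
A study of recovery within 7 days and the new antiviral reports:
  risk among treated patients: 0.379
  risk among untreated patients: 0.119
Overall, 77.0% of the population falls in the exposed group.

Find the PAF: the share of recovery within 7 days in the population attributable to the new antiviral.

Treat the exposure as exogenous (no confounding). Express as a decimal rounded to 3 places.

Let p₁ = 0.379, p₀ = 0.119.
Overall risk P(Y=1) = π·p₁ + (1−π)·p₀ = 0.77×0.379 + 0.23×0.119 = 0.3192.
Under exogeneity, PAF = [P(Y=1) − p₀] / P(Y=1).
PAF = (0.3192 − 0.119) / 0.3192 ≈ 0.6272

PAF ≈ 0.627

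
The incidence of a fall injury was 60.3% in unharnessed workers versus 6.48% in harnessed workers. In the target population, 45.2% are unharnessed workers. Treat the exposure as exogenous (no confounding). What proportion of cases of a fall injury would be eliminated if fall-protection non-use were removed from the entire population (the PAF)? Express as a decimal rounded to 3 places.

p₁ = 0.603, p₀ = 0.0648.
Overall risk P(Y=1) = π·p₁ + (1−π)·p₀ = 0.452×0.603 + 0.548×0.0648 = 0.30807.
Under exogeneity, PAF = [P(Y=1) − p₀] / P(Y=1).
PAF = (0.30807 − 0.0648) / 0.30807 ≈ 0.7897

PAF ≈ 0.790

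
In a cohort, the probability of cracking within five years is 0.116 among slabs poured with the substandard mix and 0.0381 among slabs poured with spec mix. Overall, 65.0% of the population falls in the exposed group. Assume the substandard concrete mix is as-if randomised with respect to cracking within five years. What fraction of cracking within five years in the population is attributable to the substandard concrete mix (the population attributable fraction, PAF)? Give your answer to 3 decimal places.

PAF ≈ 0.571

Let p₁ = 0.116, p₀ = 0.0381.
Overall risk P(Y=1) = π·p₁ + (1−π)·p₀ = 0.65×0.116 + 0.35×0.0381 = 0.088735.
Under exogeneity, PAF = [P(Y=1) − p₀] / P(Y=1).
PAF = (0.088735 − 0.0381) / 0.088735 ≈ 0.5706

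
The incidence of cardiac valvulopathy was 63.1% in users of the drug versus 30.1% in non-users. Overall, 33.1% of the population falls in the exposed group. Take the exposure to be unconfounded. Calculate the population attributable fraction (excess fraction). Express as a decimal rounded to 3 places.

PAF ≈ 0.266

p₁ = 0.631, p₀ = 0.301.
Overall risk P(Y=1) = π·p₁ + (1−π)·p₀ = 0.331×0.631 + 0.669×0.301 = 0.41023.
Under exogeneity, PAF = [P(Y=1) − p₀] / P(Y=1).
PAF = (0.41023 − 0.301) / 0.41023 ≈ 0.2663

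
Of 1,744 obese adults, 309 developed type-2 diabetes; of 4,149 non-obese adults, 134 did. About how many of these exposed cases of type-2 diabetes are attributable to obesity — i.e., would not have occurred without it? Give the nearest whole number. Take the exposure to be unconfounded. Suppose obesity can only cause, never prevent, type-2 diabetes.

about 253 cases

p₁ = P(outcome | exposed) = 309/1744 = 0.17718
p₀ = P(outcome | unexposed) = 134/4149 = 0.032297
PN = (p₁ − p₀)/p₁ = (0.17718 − 0.032297) / 0.17718 ≈ 0.81772.
Attributable cases ≈ PN × (exposed cases) = 0.81772 × 309 ≈ 252.67.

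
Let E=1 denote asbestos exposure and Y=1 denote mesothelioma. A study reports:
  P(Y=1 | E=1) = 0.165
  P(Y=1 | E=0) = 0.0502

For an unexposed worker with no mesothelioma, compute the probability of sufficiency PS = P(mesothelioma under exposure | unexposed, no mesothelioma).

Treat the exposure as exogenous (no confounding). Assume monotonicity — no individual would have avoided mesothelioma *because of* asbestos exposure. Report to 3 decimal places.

Let p₁ = 0.165, p₀ = 0.0502.
Under exogeneity and monotonicity, PS = (p₁ − p₀) / (1 − p₀).
PS = (0.165 − 0.0502) / (1 − 0.0502) = 0.1148 / 0.9498 ≈ 0.1209

PS ≈ 0.121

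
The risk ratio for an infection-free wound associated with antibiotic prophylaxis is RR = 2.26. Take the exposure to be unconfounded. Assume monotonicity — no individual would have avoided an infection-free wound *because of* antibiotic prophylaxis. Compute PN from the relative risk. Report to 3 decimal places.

Under exogeneity and monotonicity, PN = (RR − 1) / RR = 1 − 1/RR.
PN = (2.26 − 1) / 2.26 = 1.26 / 2.26 ≈ 0.5575

PN ≈ 0.558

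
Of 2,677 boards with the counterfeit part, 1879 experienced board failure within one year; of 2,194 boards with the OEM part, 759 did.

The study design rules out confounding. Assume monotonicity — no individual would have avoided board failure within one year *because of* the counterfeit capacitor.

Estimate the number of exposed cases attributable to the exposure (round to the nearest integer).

about 953 cases

p₁ = P(outcome | exposed) = 1879/2677 = 0.70191
p₀ = P(outcome | unexposed) = 759/2194 = 0.34594
PN = (p₁ − p₀)/p₁ = (0.70191 − 0.34594) / 0.70191 ≈ 0.50714.
Attributable cases ≈ PN × (exposed cases) = 0.50714 × 1879 ≈ 952.91.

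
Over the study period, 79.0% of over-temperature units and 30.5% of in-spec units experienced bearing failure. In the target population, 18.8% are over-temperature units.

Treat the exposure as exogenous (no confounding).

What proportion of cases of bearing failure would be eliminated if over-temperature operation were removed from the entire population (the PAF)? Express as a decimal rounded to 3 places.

PAF ≈ 0.230

p₁ = 0.79, p₀ = 0.305.
Overall risk P(Y=1) = π·p₁ + (1−π)·p₀ = 0.188×0.79 + 0.812×0.305 = 0.39618.
Under exogeneity, PAF = [P(Y=1) − p₀] / P(Y=1).
PAF = (0.39618 − 0.305) / 0.39618 ≈ 0.2301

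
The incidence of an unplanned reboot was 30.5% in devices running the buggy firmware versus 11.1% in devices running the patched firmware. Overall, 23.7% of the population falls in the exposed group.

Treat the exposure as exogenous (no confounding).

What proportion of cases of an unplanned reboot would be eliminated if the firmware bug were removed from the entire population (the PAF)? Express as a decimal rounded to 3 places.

PAF ≈ 0.293

p₁ = 0.305, p₀ = 0.111.
Overall risk P(Y=1) = π·p₁ + (1−π)·p₀ = 0.237×0.305 + 0.763×0.111 = 0.15698.
Under exogeneity, PAF = [P(Y=1) − p₀] / P(Y=1).
PAF = (0.15698 − 0.111) / 0.15698 ≈ 0.2929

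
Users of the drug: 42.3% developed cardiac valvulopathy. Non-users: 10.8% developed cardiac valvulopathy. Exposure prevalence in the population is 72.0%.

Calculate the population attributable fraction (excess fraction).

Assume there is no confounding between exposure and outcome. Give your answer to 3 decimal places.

p₁ = 0.423, p₀ = 0.108.
Overall risk P(Y=1) = π·p₁ + (1−π)·p₀ = 0.72×0.423 + 0.28×0.108 = 0.3348.
Under exogeneity, PAF = [P(Y=1) − p₀] / P(Y=1).
PAF = (0.3348 − 0.108) / 0.3348 ≈ 0.6774

PAF ≈ 0.677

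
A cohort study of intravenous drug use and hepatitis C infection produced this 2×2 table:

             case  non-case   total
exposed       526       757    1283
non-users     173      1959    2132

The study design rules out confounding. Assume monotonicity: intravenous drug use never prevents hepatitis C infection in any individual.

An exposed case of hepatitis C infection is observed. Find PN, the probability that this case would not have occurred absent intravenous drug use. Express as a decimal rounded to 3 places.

PN ≈ 0.802

p₁ = P(outcome | exposed) = 526/1283 = 0.40998
p₀ = P(outcome | unexposed) = 173/2132 = 0.081144
Under exogeneity and monotonicity, PN = (p₁ − p₀)/p₁.
PN = (0.40998 − 0.081144) / 0.40998 ≈ 0.8021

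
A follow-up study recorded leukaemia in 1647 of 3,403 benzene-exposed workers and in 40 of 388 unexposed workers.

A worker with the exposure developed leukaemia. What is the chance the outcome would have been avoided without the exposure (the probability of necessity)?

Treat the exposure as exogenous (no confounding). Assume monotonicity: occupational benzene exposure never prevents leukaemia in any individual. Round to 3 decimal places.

p₁ = P(outcome | exposed) = 1647/3403 = 0.48398
p₀ = P(outcome | unexposed) = 40/388 = 0.10309
Under exogeneity and monotonicity, PN = (p₁ − p₀) / p₁.
PN = (0.48398 − 0.10309) / 0.48398 = 0.38089 / 0.48398 ≈ 0.7870

PN ≈ 0.787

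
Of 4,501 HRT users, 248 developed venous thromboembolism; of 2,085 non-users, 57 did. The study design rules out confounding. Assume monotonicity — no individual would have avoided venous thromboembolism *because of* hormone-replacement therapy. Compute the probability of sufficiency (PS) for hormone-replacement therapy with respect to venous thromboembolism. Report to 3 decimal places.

PS ≈ 0.029

p₁ = P(outcome | exposed) = 248/4501 = 0.055099
p₀ = P(outcome | unexposed) = 57/2085 = 0.027338
Under exogeneity and monotonicity, PS = (p₁ − p₀) / (1 − p₀).
PS = (0.055099 − 0.027338) / (1 − 0.027338) = 0.027761 / 0.97266 ≈ 0.0285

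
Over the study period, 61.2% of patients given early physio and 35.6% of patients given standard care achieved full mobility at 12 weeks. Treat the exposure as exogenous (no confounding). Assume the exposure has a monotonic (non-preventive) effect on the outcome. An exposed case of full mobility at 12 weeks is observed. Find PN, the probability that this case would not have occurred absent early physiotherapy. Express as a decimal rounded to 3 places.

PN ≈ 0.418

p₁ = 0.612, p₀ = 0.356.
Under exogeneity and monotonicity, PN = (p₁ − p₀) / p₁.
PN = (0.612 − 0.356) / 0.612 = 0.256 / 0.612 ≈ 0.4183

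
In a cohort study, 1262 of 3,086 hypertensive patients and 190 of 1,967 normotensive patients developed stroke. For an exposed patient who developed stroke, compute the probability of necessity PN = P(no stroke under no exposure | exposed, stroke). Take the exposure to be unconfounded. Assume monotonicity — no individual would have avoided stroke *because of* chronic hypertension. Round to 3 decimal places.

PN ≈ 0.764

p₁ = P(outcome | exposed) = 1262/3086 = 0.40894
p₀ = P(outcome | unexposed) = 190/1967 = 0.096594
Under exogeneity and monotonicity, PN = (p₁ − p₀) / p₁.
PN = (0.40894 − 0.096594) / 0.40894 = 0.31235 / 0.40894 ≈ 0.7638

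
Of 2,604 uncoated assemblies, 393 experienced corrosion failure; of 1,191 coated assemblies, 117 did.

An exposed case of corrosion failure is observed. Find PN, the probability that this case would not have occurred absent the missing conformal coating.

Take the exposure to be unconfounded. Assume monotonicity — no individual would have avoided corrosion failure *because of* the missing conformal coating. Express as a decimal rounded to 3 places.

PN ≈ 0.349

p₁ = P(outcome | exposed) = 393/2604 = 0.15092
p₀ = P(outcome | unexposed) = 117/1191 = 0.098237
Under exogeneity and monotonicity, PN = (p₁ − p₀) / p₁.
PN = (0.15092 − 0.098237) / 0.15092 = 0.052685 / 0.15092 ≈ 0.3491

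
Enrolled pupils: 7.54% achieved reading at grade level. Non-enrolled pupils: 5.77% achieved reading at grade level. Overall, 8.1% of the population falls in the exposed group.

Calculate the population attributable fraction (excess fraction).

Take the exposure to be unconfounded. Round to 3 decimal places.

PAF ≈ 0.024

p₁ = 0.0754, p₀ = 0.0577.
Overall risk P(Y=1) = π·p₁ + (1−π)·p₀ = 0.081×0.0754 + 0.919×0.0577 = 0.059134.
Under exogeneity, PAF = [P(Y=1) − p₀] / P(Y=1).
PAF = (0.059134 − 0.0577) / 0.059134 ≈ 0.0242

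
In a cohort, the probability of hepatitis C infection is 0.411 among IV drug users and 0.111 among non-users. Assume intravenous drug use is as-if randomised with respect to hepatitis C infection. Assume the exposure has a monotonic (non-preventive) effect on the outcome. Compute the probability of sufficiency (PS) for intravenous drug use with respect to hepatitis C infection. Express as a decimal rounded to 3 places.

Let p₁ = 0.411, p₀ = 0.111.
Under exogeneity and monotonicity, PS = (p₁ − p₀) / (1 − p₀).
PS = (0.411 − 0.111) / (1 − 0.111) = 0.3 / 0.889 ≈ 0.3375

PS ≈ 0.337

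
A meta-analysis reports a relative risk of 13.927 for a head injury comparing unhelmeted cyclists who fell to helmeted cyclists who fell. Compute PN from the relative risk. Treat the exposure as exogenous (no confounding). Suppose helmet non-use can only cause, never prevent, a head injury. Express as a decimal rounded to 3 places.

PN ≈ 0.928

Under exogeneity and monotonicity, PN = (RR − 1) / RR = 1 − 1/RR.
PN = (13.927 − 1) / 13.927 = 12.93 / 13.927 ≈ 0.9282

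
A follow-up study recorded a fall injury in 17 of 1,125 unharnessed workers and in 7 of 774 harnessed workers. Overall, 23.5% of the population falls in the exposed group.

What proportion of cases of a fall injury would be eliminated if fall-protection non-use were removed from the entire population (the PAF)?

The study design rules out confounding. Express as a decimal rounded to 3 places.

PAF ≈ 0.136

p₁ = P(outcome | exposed) = 17/1125 = 0.015111
p₀ = P(outcome | unexposed) = 7/774 = 0.0090439
Overall risk P(Y=1) = π·p₁ + (1−π)·p₀ = 0.235×0.015111 + 0.765×0.0090439 = 0.01047.
Under exogeneity, PAF = [P(Y=1) − p₀] / P(Y=1).
PAF = (0.01047 − 0.0090439) / 0.01047 ≈ 0.1362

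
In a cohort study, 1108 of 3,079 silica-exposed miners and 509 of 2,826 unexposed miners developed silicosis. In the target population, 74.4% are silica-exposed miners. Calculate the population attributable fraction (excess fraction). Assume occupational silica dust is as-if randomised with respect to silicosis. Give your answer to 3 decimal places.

PAF ≈ 0.426

p₁ = P(outcome | exposed) = 1108/3079 = 0.35986
p₀ = P(outcome | unexposed) = 509/2826 = 0.18011
Overall risk P(Y=1) = π·p₁ + (1−π)·p₀ = 0.744×0.35986 + 0.256×0.18011 = 0.31384.
Under exogeneity, PAF = [P(Y=1) − p₀] / P(Y=1).
PAF = (0.31384 − 0.18011) / 0.31384 ≈ 0.4261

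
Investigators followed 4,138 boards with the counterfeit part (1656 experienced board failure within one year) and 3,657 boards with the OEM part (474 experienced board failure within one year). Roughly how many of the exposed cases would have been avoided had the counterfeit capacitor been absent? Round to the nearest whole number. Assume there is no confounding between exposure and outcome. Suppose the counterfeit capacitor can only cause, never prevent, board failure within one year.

p₁ = P(outcome | exposed) = 1656/4138 = 0.40019
p₀ = P(outcome | unexposed) = 474/3657 = 0.12961
PN = (p₁ − p₀)/p₁ = (0.40019 − 0.12961) / 0.40019 ≈ 0.67612.
Attributable cases ≈ PN × (exposed cases) = 0.67612 × 1656 ≈ 1119.66.

about 1120 cases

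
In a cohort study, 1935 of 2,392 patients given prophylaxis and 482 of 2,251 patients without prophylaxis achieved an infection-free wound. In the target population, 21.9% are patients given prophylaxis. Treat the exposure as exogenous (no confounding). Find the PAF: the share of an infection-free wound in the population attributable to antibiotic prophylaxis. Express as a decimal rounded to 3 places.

PAF ≈ 0.378

p₁ = P(outcome | exposed) = 1935/2392 = 0.80895
p₀ = P(outcome | unexposed) = 482/2251 = 0.21413
Overall risk P(Y=1) = π·p₁ + (1−π)·p₀ = 0.219×0.80895 + 0.781×0.21413 = 0.34439.
Under exogeneity, PAF = [P(Y=1) − p₀] / P(Y=1).
PAF = (0.34439 − 0.21413) / 0.34439 ≈ 0.3782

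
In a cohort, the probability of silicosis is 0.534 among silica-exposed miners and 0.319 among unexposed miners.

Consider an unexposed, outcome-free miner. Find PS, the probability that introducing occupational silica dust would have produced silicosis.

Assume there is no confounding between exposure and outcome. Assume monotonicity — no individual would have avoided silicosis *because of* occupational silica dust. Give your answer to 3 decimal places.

PS ≈ 0.316

Let p₁ = 0.534, p₀ = 0.319.
Under exogeneity and monotonicity, PS = (p₁ − p₀) / (1 − p₀).
PS = (0.534 − 0.319) / (1 − 0.319) = 0.215 / 0.681 ≈ 0.3157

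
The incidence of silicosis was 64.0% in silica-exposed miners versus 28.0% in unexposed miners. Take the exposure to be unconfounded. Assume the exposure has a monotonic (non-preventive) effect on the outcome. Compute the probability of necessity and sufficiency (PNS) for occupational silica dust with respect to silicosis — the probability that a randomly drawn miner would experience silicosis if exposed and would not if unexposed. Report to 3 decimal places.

p₁ = 0.64, p₀ = 0.28.
Under exogeneity and monotonicity, PNS = p₁ − p₀.
PNS = 0.64 − 0.28 = 0.36

PNS ≈ 0.360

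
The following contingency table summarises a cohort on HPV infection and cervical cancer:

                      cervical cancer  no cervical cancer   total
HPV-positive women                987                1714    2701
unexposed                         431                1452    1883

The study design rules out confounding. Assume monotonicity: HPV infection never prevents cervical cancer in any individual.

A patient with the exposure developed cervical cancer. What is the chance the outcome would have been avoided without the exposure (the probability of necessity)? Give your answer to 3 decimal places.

p₁ = P(outcome | exposed) = 987/2701 = 0.36542
p₀ = P(outcome | unexposed) = 431/1883 = 0.22889
Under exogeneity and monotonicity, PN = (p₁ − p₀)/p₁.
PN = (0.36542 − 0.22889) / 0.36542 ≈ 0.3736

PN ≈ 0.374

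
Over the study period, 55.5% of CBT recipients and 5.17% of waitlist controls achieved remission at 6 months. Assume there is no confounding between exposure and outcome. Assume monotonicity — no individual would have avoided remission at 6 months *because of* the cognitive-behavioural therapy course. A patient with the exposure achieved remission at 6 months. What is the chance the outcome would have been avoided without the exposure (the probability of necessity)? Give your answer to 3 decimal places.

p₁ = 0.555, p₀ = 0.0517.
Under exogeneity and monotonicity, PN = (p₁ − p₀) / p₁.
PN = (0.555 − 0.0517) / 0.555 = 0.5033 / 0.555 ≈ 0.9068

PN ≈ 0.907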